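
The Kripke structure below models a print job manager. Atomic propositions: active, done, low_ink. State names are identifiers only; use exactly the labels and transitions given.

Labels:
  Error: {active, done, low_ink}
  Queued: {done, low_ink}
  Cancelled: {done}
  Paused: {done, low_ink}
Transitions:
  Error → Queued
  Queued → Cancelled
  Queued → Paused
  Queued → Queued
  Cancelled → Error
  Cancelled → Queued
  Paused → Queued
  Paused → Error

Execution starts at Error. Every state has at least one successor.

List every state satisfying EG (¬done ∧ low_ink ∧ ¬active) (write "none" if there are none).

none

States satisfying ¬done ∧ low_ink ∧ ¬active: ∅.
States satisfying EG (¬done ∧ low_ink ∧ ¬active): ∅.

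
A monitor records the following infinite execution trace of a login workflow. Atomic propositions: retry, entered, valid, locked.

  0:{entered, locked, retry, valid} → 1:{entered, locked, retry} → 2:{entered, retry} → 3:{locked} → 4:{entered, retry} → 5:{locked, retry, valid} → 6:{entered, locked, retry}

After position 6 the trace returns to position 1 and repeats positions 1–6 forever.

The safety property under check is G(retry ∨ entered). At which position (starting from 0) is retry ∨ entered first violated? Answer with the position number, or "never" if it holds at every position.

Check retry ∨ entered at each position in order: 0 ✓, 1 ✓, 2 ✓.
At position 3 the labels are {locked}, so retry ∨ entered is false there. This is the first violation.

3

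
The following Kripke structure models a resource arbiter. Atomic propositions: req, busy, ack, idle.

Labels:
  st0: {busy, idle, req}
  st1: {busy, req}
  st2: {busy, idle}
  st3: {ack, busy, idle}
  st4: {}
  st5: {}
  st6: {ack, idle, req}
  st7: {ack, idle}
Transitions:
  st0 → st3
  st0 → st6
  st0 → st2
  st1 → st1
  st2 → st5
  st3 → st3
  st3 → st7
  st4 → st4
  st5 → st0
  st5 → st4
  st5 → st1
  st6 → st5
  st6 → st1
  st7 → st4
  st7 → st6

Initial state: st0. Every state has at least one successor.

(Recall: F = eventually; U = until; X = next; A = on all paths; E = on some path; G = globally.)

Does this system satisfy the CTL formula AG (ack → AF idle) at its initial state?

States satisfying ack → AF idle: {st0, st1, st2, st3, st4, st5, st6, st7}.
States satisfying AG (ack → AF idle): {st0, st1, st2, st3, st4, st5, st6, st7}.
Every state reachable from st0 satisfies ack → AF idle.
st0 ∈ Sat(AG (ack → AF idle)).

Satisfied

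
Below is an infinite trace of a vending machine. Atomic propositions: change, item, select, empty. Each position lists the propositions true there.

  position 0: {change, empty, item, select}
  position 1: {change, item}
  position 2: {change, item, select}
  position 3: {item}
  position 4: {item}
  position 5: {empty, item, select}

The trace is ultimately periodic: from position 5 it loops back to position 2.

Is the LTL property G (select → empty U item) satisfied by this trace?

Yes

select → empty U item holds at every position 0..5, and those are all positions ever visited, so G (select → empty U item) holds.
Positions where select holds: 0, 2, 5.
Check empty U item at each: 0→ok, 2→ok, 5→ok.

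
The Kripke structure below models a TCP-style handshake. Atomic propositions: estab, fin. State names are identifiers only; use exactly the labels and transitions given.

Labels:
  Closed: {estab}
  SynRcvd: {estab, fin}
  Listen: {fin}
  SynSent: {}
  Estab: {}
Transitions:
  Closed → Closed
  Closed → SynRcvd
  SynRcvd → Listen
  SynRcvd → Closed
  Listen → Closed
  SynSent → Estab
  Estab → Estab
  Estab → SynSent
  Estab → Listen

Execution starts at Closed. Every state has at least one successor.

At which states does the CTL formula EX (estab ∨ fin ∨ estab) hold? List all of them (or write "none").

States satisfying estab ∨ fin ∨ estab: {Closed, SynRcvd, Listen}.
States satisfying EX (estab ∨ fin ∨ estab): {Closed, SynRcvd, Listen, Estab}.

{Closed, SynRcvd, Listen, Estab}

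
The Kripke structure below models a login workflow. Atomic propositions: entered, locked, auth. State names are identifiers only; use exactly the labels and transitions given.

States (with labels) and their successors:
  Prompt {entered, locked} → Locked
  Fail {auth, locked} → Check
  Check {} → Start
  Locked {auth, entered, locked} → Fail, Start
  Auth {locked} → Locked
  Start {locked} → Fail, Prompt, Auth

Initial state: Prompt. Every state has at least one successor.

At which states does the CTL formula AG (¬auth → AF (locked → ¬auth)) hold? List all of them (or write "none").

States satisfying ¬auth → AF (locked → ¬auth): {Prompt, Fail, Check, Locked, Auth, Start}.
States satisfying AG (¬auth → AF (locked → ¬auth)): {Prompt, Fail, Check, Locked, Auth, Start}.

{Prompt, Fail, Check, Locked, Auth, Start}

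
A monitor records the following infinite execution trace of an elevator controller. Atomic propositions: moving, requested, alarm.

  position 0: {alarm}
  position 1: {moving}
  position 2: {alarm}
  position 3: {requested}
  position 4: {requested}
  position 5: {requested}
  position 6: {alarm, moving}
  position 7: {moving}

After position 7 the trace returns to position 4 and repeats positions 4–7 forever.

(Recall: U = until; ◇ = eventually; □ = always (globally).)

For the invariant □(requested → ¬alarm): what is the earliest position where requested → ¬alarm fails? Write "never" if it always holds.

requested → ¬alarm holds at every position 0..7, and those are all the positions the trace ever visits, so the invariant □(requested → ¬alarm) is never violated.

never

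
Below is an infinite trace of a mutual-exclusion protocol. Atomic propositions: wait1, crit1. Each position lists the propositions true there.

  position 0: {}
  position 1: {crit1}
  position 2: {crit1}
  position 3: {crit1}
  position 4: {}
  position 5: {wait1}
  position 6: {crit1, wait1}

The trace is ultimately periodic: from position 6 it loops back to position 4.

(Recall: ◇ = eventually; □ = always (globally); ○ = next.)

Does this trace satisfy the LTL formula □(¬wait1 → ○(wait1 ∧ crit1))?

¬wait1 → ○(wait1 ∧ crit1) must hold at every position from 0 onward. It fails at position 0, so □(¬wait1 → ○(wait1 ∧ crit1)) is false.
Positions where ¬wait1 holds: 0, 1, 2, 3, 4.
Check ○(wait1 ∧ crit1) at each: 0→fails, 1→fails, 2→fails, 3→fails, 4→fails.

Does not hold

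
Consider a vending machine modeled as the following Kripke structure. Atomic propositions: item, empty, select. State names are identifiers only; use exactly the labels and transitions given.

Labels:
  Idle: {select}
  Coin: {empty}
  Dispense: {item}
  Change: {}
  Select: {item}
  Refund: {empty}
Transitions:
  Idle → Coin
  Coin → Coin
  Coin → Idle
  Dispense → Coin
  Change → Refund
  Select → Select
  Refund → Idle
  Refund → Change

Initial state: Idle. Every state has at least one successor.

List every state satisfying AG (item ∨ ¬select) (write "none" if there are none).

{Select}

States satisfying item ∨ ¬select: {Coin, Dispense, Change, Select, Refund}.
States satisfying AG (item ∨ ¬select): {Select}.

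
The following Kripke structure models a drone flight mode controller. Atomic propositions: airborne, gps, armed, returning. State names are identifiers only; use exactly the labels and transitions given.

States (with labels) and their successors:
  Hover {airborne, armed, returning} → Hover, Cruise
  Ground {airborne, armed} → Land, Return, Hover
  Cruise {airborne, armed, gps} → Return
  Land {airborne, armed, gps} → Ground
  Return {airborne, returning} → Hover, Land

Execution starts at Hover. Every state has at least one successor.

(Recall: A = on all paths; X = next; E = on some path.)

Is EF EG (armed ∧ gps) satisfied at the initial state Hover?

Does not hold

States satisfying EG (armed ∧ gps): ∅.
States satisfying EF EG (armed ∧ gps): ∅.
No suitable path/successor from Hover witnesses the formula.
Hover ∉ Sat(EF EG (armed ∧ gps)).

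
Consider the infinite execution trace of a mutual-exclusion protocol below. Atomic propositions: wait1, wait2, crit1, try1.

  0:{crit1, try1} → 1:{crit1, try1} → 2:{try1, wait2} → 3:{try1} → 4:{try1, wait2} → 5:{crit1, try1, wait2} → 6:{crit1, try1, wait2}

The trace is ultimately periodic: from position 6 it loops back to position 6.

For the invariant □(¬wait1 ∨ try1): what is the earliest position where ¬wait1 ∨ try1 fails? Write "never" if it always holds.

¬wait1 ∨ try1 holds at every position 0..6, and those are all the positions the trace ever visits, so the invariant □(¬wait1 ∨ try1) is never violated.

never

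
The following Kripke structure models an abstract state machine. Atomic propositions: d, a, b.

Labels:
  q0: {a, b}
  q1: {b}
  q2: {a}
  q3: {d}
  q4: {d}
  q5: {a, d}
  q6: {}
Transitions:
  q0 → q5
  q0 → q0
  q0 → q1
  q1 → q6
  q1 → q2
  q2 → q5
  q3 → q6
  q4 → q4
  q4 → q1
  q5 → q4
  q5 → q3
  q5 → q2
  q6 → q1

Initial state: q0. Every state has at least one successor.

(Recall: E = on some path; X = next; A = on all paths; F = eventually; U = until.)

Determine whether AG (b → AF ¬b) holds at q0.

States satisfying b → AF ¬b: {q1, q2, q3, q4, q5, q6}.
States satisfying AG (b → AF ¬b): {q1, q2, q3, q4, q5, q6}.
q0 is reachable from q0 and violates b → AF ¬b, so AG fails at q0.
q0 ∉ Sat(AG (b → AF ¬b)).

Does not hold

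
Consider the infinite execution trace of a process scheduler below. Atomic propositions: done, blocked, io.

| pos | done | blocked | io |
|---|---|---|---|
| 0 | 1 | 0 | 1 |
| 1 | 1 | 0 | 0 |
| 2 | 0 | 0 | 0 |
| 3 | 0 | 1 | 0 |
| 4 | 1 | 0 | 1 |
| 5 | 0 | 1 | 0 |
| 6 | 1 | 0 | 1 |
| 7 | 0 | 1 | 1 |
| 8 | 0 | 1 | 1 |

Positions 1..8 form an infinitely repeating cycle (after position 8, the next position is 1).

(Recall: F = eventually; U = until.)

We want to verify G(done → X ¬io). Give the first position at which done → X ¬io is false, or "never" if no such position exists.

Check done → X ¬io at each position in order: 0 ✓, 1 ✓, 2 ✓, 3 ✓, 4 ✓, 5 ✓.
At position 6 the labels are {done, io} and the next position 7 has {blocked, io}, so done → X ¬io is false there. This is the first violation.

6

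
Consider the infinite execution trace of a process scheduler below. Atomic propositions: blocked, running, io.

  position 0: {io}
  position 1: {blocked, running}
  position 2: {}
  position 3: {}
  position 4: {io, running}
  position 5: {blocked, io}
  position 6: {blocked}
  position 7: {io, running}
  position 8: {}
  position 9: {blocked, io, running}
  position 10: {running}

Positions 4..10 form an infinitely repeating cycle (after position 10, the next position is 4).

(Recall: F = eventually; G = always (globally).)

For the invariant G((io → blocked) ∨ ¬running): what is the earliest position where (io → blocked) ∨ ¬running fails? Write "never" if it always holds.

4

Check (io → blocked) ∨ ¬running at each position in order: 0 ✓, 1 ✓, 2 ✓, 3 ✓.
At position 4 the labels are {io, running}, so (io → blocked) ∨ ¬running is false there. This is the first violation.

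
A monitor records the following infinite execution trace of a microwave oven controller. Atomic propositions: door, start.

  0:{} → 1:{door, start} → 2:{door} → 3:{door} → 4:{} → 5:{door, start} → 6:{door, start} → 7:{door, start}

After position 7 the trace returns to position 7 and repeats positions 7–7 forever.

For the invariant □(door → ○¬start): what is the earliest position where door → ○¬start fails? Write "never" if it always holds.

Check door → ○¬start at each position in order: 0 ✓, 1 ✓, 2 ✓, 3 ✓, 4 ✓.
At position 5 the labels are {door, start} and the next position 6 has {door, start}, so door → ○¬start is false there. This is the first violation.

5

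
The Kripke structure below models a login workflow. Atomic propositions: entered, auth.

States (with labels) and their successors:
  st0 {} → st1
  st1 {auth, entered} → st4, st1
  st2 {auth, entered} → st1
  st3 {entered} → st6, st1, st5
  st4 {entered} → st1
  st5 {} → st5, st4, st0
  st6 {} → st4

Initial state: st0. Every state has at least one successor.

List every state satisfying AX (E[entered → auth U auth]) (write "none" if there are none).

{st0, st2, st4}

States satisfying E[entered → auth U auth]: {st0, st1, st2, st5}.
States satisfying AX (E[entered → auth U auth]): {st0, st2, st4}.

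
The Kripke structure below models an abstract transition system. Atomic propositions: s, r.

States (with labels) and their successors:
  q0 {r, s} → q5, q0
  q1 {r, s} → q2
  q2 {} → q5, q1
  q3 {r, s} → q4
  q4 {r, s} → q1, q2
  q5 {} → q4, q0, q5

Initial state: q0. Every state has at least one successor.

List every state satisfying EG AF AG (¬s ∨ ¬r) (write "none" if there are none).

none

States satisfying AF AG (¬s ∨ ¬r): ∅.
States satisfying EG AF AG (¬s ∨ ¬r): ∅.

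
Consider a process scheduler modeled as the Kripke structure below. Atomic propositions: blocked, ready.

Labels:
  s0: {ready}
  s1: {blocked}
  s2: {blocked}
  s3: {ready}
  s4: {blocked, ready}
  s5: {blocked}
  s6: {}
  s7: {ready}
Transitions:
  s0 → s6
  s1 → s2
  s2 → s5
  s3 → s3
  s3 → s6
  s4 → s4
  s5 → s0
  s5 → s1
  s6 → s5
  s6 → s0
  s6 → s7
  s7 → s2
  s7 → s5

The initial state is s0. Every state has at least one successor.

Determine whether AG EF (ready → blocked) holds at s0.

States satisfying EF (ready → blocked): {s0, s1, s2, s3, s4, s5, s6, s7}.
States satisfying AG EF (ready → blocked): {s0, s1, s2, s3, s4, s5, s6, s7}.
Every state reachable from s0 satisfies EF (ready → blocked).
s0 ∈ Sat(AG EF (ready → blocked)).

Yes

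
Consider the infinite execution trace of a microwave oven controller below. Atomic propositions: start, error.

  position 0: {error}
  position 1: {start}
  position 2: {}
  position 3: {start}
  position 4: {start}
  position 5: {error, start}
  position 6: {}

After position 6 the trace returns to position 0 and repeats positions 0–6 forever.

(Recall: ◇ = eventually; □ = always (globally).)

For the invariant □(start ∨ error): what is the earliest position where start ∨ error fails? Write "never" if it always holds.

Check start ∨ error at each position in order: 0 ✓, 1 ✓.
At position 2 the labels are {}, so start ∨ error is false there. This is the first violation.

2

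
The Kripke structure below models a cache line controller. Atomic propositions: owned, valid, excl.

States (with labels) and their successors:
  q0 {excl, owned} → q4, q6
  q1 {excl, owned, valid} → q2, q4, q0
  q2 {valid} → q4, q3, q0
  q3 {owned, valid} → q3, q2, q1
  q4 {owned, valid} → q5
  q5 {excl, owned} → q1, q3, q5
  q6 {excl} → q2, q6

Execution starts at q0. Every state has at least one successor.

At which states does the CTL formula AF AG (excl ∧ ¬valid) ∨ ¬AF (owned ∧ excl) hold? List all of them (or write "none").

States satisfying AG (excl ∧ ¬valid): ∅.
States satisfying AF AG (excl ∧ ¬valid): ∅.
States satisfying owned ∧ excl: {q0, q1, q5}.
States satisfying AF (owned ∧ excl): {q0, q1, q4, q5}.
States satisfying ¬AF (owned ∧ excl): {q2, q3, q6}.
States satisfying AF AG (excl ∧ ¬valid) ∨ ¬AF (owned ∧ excl): {q2, q3, q6}.

{q2, q3, q6}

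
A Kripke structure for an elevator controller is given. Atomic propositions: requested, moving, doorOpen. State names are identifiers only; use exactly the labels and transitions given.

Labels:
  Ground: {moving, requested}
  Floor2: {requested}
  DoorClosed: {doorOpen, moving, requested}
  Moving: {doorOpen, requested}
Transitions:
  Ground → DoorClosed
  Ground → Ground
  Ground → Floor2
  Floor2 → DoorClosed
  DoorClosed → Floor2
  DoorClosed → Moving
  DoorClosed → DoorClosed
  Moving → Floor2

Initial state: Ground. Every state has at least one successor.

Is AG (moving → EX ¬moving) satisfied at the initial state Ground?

Satisfied

States satisfying moving → EX ¬moving: {Ground, Floor2, DoorClosed, Moving}.
States satisfying AG (moving → EX ¬moving): {Ground, Floor2, DoorClosed, Moving}.
Every state reachable from Ground satisfies moving → EX ¬moving.
Ground ∈ Sat(AG (moving → EX ¬moving)).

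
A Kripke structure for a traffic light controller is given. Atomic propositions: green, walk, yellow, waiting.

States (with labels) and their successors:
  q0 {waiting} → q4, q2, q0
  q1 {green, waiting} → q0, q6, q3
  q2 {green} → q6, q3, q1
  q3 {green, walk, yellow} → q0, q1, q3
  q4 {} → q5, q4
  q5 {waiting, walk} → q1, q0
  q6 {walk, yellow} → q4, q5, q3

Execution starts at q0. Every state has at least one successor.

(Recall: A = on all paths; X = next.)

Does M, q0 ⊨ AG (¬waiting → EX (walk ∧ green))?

States satisfying ¬waiting → EX (walk ∧ green): {q0, q1, q2, q3, q5, q6}.
States satisfying AG (¬waiting → EX (walk ∧ green)): ∅.
q4 is reachable from q0 and violates ¬waiting → EX (walk ∧ green), so AG fails at q0.
q0 ∉ Sat(AG (¬waiting → EX (walk ∧ green))).

No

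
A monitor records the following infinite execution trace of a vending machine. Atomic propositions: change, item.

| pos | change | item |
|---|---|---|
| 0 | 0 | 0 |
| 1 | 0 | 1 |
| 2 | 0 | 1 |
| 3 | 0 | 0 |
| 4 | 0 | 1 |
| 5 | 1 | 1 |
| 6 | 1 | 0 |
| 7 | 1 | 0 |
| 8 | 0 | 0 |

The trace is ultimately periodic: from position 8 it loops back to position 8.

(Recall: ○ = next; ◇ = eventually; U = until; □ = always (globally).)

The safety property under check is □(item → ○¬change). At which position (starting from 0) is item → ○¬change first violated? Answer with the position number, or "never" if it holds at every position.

4

Check item → ○¬change at each position in order: 0 ✓, 1 ✓, 2 ✓, 3 ✓.
At position 4 the labels are {item} and the next position 5 has {change, item}, so item → ○¬change is false there. This is the first violation.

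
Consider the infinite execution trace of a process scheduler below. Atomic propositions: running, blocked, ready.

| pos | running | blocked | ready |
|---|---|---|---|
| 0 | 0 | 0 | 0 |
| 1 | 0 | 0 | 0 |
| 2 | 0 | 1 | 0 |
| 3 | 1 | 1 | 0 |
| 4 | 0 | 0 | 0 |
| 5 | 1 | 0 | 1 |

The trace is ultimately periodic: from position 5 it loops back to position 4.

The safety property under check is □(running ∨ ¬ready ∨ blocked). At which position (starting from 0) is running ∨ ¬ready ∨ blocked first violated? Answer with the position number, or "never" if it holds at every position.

running ∨ ¬ready ∨ blocked holds at every position 0..5, and those are all the positions the trace ever visits, so the invariant □(running ∨ ¬ready ∨ blocked) is never violated.

never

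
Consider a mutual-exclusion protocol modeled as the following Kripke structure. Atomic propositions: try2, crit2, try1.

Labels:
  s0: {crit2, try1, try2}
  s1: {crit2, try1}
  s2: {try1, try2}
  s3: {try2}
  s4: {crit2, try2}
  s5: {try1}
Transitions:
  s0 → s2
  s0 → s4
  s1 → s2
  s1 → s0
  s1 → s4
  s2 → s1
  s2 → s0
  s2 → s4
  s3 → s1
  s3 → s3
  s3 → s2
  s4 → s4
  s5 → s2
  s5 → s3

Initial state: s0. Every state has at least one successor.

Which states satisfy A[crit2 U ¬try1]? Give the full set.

{s3, s4}

States satisfying crit2: {s0, s1, s4}.
States satisfying ¬try1: {s3, s4}.
States satisfying A[crit2 U ¬try1]: {s3, s4}.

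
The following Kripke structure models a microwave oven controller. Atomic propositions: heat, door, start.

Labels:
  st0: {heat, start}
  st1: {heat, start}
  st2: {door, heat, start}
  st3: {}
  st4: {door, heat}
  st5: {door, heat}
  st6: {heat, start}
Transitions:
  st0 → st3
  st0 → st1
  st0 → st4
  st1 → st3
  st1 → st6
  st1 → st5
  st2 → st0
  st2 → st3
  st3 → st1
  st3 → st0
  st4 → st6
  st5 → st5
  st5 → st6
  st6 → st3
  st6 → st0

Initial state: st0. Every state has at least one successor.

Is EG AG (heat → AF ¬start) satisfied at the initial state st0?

States satisfying AG (heat → AF ¬start): ∅.
States satisfying EG AG (heat → AF ¬start): ∅.
No suitable path/successor from st0 witnesses the formula.
st0 ∉ Sat(EG AG (heat → AF ¬start)).

No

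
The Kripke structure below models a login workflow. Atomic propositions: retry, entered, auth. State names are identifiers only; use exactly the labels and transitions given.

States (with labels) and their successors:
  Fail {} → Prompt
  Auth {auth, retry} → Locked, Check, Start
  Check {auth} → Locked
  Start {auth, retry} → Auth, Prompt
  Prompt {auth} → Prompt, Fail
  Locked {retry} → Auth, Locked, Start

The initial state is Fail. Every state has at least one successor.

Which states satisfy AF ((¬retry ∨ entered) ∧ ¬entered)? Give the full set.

States satisfying (¬retry ∨ entered) ∧ ¬entered: {Fail, Check, Prompt}.
States satisfying AF ((¬retry ∨ entered) ∧ ¬entered): {Fail, Check, Prompt}.

{Fail, Check, Prompt}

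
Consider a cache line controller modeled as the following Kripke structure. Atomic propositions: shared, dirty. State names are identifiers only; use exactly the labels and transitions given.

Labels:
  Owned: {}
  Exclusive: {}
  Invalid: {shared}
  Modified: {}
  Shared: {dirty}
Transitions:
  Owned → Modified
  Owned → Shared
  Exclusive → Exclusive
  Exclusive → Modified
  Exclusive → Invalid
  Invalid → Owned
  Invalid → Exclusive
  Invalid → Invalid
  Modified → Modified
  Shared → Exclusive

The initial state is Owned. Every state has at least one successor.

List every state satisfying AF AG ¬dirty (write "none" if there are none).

{Modified}

States satisfying AG ¬dirty: {Modified}.
States satisfying AF AG ¬dirty: {Modified}.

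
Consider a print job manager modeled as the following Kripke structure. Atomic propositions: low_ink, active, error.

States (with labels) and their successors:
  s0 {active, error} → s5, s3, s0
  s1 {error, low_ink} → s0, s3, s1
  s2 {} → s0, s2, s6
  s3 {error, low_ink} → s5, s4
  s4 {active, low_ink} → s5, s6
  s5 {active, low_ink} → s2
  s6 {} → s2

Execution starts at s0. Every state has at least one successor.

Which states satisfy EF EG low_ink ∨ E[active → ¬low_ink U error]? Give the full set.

{s0, s1, s2, s3, s6}

States satisfying EG low_ink: {s1}.
States satisfying EF EG low_ink: {s1}.
States satisfying active → ¬low_ink: {s0, s1, s2, s3, s6}.
States satisfying error: {s0, s1, s3}.
States satisfying E[active → ¬low_ink U error]: {s0, s1, s2, s3, s6}.
States satisfying EF EG low_ink ∨ E[active → ¬low_ink U error]: {s0, s1, s2, s3, s6}.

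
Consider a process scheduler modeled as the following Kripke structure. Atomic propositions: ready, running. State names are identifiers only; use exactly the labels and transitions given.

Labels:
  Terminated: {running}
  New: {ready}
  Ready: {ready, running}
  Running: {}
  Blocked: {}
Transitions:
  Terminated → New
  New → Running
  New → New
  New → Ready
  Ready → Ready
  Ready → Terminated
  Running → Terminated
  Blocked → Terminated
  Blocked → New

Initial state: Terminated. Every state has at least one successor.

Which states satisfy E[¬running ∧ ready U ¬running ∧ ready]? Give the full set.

States satisfying ¬running ∧ ready: {New}.
States satisfying E[¬running ∧ ready U ¬running ∧ ready]: {New}.

{New}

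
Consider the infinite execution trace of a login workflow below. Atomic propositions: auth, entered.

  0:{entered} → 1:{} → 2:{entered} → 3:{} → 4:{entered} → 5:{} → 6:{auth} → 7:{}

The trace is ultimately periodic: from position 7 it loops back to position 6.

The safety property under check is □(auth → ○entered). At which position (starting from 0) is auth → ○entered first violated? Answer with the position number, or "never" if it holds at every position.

6

Check auth → ○entered at each position in order: 0 ✓, 1 ✓, 2 ✓, 3 ✓, 4 ✓, 5 ✓.
At position 6 the labels are {auth} and the next position 7 has {}, so auth → ○entered is false there. This is the first violation.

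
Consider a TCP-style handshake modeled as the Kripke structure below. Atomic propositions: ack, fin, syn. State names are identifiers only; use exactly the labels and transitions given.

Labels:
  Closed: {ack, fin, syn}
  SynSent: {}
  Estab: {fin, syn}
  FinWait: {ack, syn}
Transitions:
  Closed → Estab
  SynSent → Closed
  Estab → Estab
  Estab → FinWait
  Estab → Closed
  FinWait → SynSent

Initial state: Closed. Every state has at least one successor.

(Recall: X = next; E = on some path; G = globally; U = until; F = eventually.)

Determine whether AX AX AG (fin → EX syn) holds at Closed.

States satisfying AX AG (fin → EX syn): {Closed, SynSent, Estab, FinWait}.
States satisfying AX AX AG (fin → EX syn): {Closed, SynSent, Estab, FinWait}.
Closed ∈ Sat(AX AX AG (fin → EX syn)).

Satisfied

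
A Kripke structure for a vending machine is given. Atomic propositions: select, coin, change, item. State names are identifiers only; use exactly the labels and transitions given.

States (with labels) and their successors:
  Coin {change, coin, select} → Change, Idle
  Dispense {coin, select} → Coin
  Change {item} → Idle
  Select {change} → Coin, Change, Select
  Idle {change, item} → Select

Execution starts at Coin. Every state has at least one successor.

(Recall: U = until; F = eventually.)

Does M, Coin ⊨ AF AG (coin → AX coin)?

States satisfying AG (coin → AX coin): ∅.
States satisfying AF AG (coin → AX coin): ∅.
There is a path from Coin along which AG (coin → AX coin) never holds.
Coin ∉ Sat(AF AG (coin → AX coin)).

Does not hold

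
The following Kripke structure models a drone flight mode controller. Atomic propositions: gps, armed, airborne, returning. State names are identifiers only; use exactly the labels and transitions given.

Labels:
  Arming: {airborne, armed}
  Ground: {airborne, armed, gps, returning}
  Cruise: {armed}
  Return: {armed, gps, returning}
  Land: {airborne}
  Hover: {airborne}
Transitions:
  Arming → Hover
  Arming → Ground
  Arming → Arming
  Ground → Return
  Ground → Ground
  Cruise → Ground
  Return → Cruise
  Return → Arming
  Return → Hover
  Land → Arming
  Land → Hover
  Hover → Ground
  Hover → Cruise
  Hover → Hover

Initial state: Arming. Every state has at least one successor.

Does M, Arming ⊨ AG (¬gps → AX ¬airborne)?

States satisfying ¬gps → AX ¬airborne: {Ground, Return}.
States satisfying AG (¬gps → AX ¬airborne): ∅.
Arming is reachable from Arming and violates ¬gps → AX ¬airborne, so AG fails at Arming.
Arming ∉ Sat(AG (¬gps → AX ¬airborne)).

No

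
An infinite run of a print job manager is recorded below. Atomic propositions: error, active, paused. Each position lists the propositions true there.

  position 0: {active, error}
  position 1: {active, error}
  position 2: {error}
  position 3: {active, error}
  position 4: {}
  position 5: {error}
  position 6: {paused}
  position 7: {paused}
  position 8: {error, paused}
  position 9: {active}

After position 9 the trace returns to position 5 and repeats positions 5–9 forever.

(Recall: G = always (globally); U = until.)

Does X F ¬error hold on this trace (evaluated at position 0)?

The position after 0 is 1; F ¬error is true there.

Satisfied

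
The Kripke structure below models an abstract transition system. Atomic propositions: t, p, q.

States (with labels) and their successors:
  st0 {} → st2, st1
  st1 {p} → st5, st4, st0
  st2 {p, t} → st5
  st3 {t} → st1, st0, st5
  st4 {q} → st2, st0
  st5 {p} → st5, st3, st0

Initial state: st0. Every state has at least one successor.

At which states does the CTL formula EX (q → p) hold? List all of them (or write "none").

{st0, st1, st2, st3, st4, st5}

States satisfying q → p: {st0, st1, st2, st3, st5}.
States satisfying EX (q → p): {st0, st1, st2, st3, st4, st5}.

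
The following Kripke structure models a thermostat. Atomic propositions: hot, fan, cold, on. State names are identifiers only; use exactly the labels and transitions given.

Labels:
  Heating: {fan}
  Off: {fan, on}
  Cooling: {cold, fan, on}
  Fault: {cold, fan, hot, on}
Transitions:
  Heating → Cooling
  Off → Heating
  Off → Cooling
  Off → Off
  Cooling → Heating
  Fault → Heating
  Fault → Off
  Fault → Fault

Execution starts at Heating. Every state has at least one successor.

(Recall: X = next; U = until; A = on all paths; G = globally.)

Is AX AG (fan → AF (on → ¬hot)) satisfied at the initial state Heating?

States satisfying AG (fan → AF (on → ¬hot)): {Heating, Off, Cooling}.
States satisfying AX AG (fan → AF (on → ¬hot)): {Heating, Off, Cooling}.
Heating ∈ Sat(AX AG (fan → AF (on → ¬hot))).

Holds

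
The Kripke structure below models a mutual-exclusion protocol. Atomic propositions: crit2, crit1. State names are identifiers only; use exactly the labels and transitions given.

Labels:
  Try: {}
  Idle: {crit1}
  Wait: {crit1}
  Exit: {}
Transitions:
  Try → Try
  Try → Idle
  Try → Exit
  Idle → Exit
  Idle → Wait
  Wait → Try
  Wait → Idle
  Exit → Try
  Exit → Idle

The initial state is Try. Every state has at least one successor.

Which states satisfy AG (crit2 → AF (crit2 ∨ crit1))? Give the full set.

States satisfying crit2 → AF (crit2 ∨ crit1): {Try, Idle, Wait, Exit}.
States satisfying AG (crit2 → AF (crit2 ∨ crit1)): {Try, Idle, Wait, Exit}.

{Try, Idle, Wait, Exit}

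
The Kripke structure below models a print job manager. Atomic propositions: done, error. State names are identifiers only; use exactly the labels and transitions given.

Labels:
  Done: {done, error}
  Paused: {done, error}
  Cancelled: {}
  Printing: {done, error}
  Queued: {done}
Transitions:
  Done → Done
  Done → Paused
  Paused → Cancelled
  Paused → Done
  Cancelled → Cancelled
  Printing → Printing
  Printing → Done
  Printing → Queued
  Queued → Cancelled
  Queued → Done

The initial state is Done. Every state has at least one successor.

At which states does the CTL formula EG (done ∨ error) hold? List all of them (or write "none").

{Done, Paused, Printing, Queued}

States satisfying done ∨ error: {Done, Paused, Printing, Queued}.
States satisfying EG (done ∨ error): {Done, Paused, Printing, Queued}.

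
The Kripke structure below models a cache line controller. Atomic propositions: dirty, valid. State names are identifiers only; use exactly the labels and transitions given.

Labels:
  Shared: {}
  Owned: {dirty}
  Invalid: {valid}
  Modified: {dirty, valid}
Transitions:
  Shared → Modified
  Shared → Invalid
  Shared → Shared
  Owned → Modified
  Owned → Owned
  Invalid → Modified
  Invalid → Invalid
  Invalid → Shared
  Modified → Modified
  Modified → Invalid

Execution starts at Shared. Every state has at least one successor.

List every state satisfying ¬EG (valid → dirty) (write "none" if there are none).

{Invalid}

States satisfying valid → dirty: {Shared, Owned, Modified}.
States satisfying EG (valid → dirty): {Shared, Owned, Modified}.
States satisfying ¬EG (valid → dirty): {Invalid}.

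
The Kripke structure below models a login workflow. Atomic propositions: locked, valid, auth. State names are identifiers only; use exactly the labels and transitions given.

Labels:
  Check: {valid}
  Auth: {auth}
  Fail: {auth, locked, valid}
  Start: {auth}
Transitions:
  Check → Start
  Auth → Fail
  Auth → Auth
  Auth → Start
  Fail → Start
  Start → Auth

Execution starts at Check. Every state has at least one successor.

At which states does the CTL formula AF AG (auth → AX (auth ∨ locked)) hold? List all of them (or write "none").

States satisfying AG (auth → AX (auth ∨ locked)): {Check, Auth, Fail, Start}.
States satisfying AF AG (auth → AX (auth ∨ locked)): {Check, Auth, Fail, Start}.

{Check, Auth, Fail, Start}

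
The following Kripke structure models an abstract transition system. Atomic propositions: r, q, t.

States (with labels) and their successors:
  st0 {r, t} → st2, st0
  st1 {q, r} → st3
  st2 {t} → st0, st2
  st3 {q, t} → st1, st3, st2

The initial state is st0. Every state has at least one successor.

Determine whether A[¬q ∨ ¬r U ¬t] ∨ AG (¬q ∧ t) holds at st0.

States satisfying ¬q ∨ ¬r: {st0, st2, st3}.
States satisfying ¬t: {st1}.
States satisfying A[¬q ∨ ¬r U ¬t]: {st1}.
States satisfying ¬q ∧ t: {st0, st2}.
States satisfying AG (¬q ∧ t): {st0, st2}.
States satisfying A[¬q ∨ ¬r U ¬t] ∨ AG (¬q ∧ t): {st0, st1, st2}.
st0 ∈ Sat(A[¬q ∨ ¬r U ¬t] ∨ AG (¬q ∧ t)).

Holds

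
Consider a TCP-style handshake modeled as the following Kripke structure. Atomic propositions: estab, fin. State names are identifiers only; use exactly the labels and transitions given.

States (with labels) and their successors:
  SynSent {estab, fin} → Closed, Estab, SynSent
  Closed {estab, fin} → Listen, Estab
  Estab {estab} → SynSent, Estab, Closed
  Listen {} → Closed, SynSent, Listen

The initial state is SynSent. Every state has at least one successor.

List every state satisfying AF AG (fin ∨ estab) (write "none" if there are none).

States satisfying AG (fin ∨ estab): ∅.
States satisfying AF AG (fin ∨ estab): ∅.

none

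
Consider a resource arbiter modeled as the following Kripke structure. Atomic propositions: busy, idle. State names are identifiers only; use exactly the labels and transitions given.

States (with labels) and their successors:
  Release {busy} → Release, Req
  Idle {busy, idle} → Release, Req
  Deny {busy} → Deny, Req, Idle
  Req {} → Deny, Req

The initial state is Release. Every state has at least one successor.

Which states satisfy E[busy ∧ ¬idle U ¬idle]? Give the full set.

{Release, Deny, Req}

States satisfying busy ∧ ¬idle: {Release, Deny}.
States satisfying ¬idle: {Release, Deny, Req}.
States satisfying E[busy ∧ ¬idle U ¬idle]: {Release, Deny, Req}.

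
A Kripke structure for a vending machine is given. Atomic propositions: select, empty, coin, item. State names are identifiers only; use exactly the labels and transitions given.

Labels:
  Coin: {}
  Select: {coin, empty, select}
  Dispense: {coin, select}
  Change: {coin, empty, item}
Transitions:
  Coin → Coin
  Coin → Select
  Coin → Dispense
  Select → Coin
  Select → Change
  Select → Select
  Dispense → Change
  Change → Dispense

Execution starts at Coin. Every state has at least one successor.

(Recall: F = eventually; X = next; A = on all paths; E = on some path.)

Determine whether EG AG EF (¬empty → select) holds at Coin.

Satisfied

States satisfying AG EF (¬empty → select): {Coin, Select, Dispense, Change}.
States satisfying EG AG EF (¬empty → select): {Coin, Select, Dispense, Change}.
Coin ∈ Sat(EG AG EF (¬empty → select)).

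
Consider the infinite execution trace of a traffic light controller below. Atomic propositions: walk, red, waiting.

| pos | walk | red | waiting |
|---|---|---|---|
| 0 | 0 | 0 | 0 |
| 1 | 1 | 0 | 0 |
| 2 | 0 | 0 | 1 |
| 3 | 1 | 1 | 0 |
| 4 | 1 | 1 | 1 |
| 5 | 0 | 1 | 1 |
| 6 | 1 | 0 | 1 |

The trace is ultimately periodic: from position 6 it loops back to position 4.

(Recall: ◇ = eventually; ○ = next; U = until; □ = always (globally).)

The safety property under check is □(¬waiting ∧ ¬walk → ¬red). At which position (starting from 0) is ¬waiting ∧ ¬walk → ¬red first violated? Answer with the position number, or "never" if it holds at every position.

never

¬waiting ∧ ¬walk → ¬red holds at every position 0..6, and those are all the positions the trace ever visits, so the invariant □(¬waiting ∧ ¬walk → ¬red) is never violated.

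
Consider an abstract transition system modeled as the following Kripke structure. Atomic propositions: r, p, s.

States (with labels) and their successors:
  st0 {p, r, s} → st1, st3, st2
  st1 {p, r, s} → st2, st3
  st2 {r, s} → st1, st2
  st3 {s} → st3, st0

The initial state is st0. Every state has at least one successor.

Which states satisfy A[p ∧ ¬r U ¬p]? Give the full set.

States satisfying p ∧ ¬r: ∅.
States satisfying ¬p: {st2, st3}.
States satisfying A[p ∧ ¬r U ¬p]: {st2, st3}.

{st2, st3}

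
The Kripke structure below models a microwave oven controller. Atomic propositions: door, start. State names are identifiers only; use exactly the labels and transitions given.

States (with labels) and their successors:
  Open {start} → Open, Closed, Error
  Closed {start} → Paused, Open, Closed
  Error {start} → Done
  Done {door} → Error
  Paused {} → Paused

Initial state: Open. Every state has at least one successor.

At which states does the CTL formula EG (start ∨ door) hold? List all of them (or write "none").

{Open, Closed, Error, Done}

States satisfying start ∨ door: {Open, Closed, Error, Done}.
States satisfying EG (start ∨ door): {Open, Closed, Error, Done}.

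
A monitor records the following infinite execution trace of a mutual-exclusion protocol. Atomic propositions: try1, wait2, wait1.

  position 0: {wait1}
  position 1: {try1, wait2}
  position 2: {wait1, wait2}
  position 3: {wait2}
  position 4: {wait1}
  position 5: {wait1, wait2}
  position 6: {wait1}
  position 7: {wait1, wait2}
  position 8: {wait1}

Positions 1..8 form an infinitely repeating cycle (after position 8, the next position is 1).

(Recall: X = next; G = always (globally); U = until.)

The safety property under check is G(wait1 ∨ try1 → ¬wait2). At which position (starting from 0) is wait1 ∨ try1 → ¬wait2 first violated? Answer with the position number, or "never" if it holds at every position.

1

Check wait1 ∨ try1 → ¬wait2 at each position in order: 0 ✓.
At position 1 the labels are {try1, wait2}, so wait1 ∨ try1 → ¬wait2 is false there. This is the first violation.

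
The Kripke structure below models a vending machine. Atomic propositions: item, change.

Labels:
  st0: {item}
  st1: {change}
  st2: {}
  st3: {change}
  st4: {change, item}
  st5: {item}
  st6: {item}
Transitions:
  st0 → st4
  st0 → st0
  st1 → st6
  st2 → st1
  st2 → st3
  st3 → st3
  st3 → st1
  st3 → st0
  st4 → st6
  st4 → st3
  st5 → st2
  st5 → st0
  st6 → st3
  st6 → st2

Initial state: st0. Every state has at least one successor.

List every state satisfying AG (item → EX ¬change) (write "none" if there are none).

States satisfying item → EX ¬change: {st0, st1, st2, st3, st4, st5, st6}.
States satisfying AG (item → EX ¬change): {st0, st1, st2, st3, st4, st5, st6}.

{st0, st1, st2, st3, st4, st5, st6}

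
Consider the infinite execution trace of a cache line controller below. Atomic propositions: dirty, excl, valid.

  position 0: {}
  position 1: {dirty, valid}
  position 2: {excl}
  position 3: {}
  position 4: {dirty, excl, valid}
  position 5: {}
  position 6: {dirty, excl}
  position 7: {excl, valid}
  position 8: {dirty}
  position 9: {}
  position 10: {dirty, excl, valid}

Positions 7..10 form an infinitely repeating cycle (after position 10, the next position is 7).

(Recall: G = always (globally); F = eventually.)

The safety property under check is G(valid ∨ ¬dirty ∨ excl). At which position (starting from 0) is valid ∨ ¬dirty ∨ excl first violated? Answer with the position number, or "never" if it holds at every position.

Check valid ∨ ¬dirty ∨ excl at each position in order: 0 ✓, 1 ✓, 2 ✓, 3 ✓, 4 ✓, 5 ✓, 6 ✓, 7 ✓.
At position 8 the labels are {dirty}, so valid ∨ ¬dirty ∨ excl is false there. This is the first violation.

8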